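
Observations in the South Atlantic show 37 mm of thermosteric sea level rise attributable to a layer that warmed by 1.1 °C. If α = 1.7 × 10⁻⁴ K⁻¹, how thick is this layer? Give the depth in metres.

H = Δh/(αΔT) = 0.037 / (1.7×10⁻⁴ × 1.1) ≈ 197.9 m

H ≈ 200 m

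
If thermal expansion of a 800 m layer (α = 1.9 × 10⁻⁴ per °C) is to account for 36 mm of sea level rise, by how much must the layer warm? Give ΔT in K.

ΔT = Δh/(αH) = 0.036 / (1.9×10⁻⁴ × 800) ≈ 0.2368 K

ΔT ≈ 0.237 K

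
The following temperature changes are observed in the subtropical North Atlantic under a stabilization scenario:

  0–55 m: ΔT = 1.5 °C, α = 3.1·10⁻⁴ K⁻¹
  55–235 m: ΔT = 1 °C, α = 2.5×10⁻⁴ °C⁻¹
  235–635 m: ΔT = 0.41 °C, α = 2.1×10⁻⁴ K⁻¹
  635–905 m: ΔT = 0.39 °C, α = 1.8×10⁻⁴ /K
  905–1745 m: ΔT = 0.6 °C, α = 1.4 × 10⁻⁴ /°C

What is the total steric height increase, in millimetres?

Δh ≈ 195 mm

3.1×10⁻⁴ × 55 × 1.5 = 0.025575 m
2.5×10⁻⁴ × 180 × 1 = 0.04500 m
235–635 m: 400 × 2.1×10⁻⁴ × 0.41 = 0.03444 m
635–905 m: 270 × 1.8×10⁻⁴ × 0.39 = 0.018954 m
905–1745 m: 840 × 1.4×10⁻⁴ × 0.6 = 0.07056 m
Δh = 0.025575 + 0.04500 + 0.03444 + 0.018954 + 0.07056 = 0.194529 m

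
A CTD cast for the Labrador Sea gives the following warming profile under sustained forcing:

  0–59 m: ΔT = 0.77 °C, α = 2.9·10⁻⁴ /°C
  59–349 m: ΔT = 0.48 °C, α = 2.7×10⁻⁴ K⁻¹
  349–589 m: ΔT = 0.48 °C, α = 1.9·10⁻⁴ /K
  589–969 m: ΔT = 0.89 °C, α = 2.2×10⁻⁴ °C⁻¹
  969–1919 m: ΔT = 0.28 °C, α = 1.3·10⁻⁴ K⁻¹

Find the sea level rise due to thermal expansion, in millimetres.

Layer 1: 2.9×10⁻⁴ × 59 × 0.77 = 0.0131747 m
59–349 m: 0.48 × 290 × 2.7×10⁻⁴ = 0.037584 m
Layer 3: 240 × 1.9×10⁻⁴ × 0.48 = 0.021888 m
Layer 4: 2.2×10⁻⁴ × 0.89 × 380 = 0.074404 m
Layer 5: 1.3×10⁻⁴ × 0.28 × 950 = 0.03458 m
Δh = 0.0131747 + 0.037584 + 0.021888 + 0.074404 + 0.03458 = 0.1816307 m ≈ 180 mm

Δh ≈ 180 mm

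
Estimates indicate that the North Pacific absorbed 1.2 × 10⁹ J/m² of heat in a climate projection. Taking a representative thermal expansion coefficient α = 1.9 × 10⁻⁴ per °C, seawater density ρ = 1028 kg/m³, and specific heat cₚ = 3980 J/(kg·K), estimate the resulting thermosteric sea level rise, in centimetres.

Δh = αQ/(ρcₚ) = 1.9×10⁻⁴ × 1.2×10⁹ / (1028 × 3980) ≈ 0.055726 m

5.57 cm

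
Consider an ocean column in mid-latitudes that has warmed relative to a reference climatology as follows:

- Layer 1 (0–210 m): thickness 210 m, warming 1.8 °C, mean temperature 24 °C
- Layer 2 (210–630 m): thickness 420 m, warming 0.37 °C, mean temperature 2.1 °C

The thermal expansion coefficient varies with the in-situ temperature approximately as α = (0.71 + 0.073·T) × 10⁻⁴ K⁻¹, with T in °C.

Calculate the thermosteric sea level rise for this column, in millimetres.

about 106 mm

Layer 1: α = (0.71 + 0.073×24)×10⁻⁴ = 2.462×10⁻⁴ K⁻¹
Layer 2: α = (0.71 + 0.073×2.1)×10⁻⁴ = 0.8633×10⁻⁴ K⁻¹
1.8 × 210 × 2.462×10⁻⁴ = 0.0930636 m
Layer 2: 0.8633×10⁻⁴ × 0.37 × 420 = 0.013415682 m
Δh = 0.0930636 + 0.013415682 = 0.106479282 m ≈ 106 mm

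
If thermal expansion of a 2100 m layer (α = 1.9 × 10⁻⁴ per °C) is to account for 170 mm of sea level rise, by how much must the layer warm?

0.426 °C

ΔT = Δh/(αH) = 0.17 / (1.9×10⁻⁴ × 2100) ≈ 0.4261 °C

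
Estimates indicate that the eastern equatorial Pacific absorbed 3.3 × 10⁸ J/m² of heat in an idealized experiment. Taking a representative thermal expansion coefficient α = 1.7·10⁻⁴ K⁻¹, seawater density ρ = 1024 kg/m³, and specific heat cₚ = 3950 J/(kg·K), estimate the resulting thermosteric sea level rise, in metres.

Δh = αQ/(ρcₚ) = 1.7×10⁻⁴ × 3.3×10⁸ / (1024 × 3950) ≈ 0.01387 m

Δh = 0.0139 m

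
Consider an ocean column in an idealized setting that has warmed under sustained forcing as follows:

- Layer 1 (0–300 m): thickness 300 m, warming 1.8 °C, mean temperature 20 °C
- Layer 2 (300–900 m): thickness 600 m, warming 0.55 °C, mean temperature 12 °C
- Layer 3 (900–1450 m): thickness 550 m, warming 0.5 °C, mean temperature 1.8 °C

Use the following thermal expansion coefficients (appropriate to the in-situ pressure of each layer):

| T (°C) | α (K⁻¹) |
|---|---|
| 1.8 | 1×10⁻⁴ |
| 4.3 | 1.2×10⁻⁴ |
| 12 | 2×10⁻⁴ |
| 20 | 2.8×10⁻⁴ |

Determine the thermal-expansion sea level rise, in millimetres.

245 mm of thermosteric rise

Layer 1 at 20 °C → α = 2.8×10⁻⁴ K⁻¹
Layer 2 at 12 °C → α = 2×10⁻⁴ K⁻¹
Layer 3 at 1.8 °C → α = 1×10⁻⁴ K⁻¹
0–300 m: 300 × 1.8 × 2.8×10⁻⁴ = 0.15120 m
Layer 2: 2×10⁻⁴ × 600 × 0.55 = 0.06600 m
Layer 3: 0.5 × 1×10⁻⁴ × 550 = 0.02750 m
Δh = 0.15120 + 0.06600 + 0.02750 = 0.24470 m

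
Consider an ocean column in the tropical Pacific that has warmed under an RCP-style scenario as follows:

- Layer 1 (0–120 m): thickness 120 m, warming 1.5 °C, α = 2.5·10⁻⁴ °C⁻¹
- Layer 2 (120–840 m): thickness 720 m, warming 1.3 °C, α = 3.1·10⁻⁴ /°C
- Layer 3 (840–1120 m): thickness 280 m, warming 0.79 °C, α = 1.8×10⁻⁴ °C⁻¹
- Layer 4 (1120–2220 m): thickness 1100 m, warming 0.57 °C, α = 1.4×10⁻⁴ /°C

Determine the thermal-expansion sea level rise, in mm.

about 463 mm

Layer 1: 120 × 2.5×10⁻⁴ × 1.5 = 0.04500 m
120–840 m: 720 × 1.3 × 3.1×10⁻⁴ = 0.29016 m
0.79 × 1.8×10⁻⁴ × 280 = 0.039816 m
1.4×10⁻⁴ × 0.57 × 1100 = 0.08778 m
Δh = 0.04500 + 0.29016 + 0.039816 + 0.08778 = 0.462756 m ≈ 463 mm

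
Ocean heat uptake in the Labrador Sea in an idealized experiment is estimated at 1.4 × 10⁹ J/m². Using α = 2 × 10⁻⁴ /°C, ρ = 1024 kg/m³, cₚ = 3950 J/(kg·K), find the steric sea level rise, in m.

0.0692 m

Δh = αQ/(ρcₚ) = 2×10⁻⁴ × 1.4×10⁹ / (1024 × 3950) ≈ 0.069225 m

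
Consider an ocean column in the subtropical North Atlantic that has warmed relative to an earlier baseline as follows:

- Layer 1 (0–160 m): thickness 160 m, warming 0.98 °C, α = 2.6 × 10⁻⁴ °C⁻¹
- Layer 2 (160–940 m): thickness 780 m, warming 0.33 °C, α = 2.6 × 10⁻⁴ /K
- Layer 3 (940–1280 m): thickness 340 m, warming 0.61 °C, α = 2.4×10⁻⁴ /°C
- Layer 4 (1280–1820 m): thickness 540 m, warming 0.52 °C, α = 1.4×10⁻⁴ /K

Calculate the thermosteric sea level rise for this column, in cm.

0–160 m: 160 × 0.98 × 2.6×10⁻⁴ = 0.040768 m
Layer 2: 780 × 0.33 × 2.6×10⁻⁴ = 0.066924 m
0.61 × 2.4×10⁻⁴ × 340 = 0.049776 m
1280–1820 m: 540 × 0.52 × 1.4×10⁻⁴ = 0.039312 m
Δh = 0.040768 + 0.066924 + 0.049776 + 0.039312 = 0.19678 m

about 19.7 cm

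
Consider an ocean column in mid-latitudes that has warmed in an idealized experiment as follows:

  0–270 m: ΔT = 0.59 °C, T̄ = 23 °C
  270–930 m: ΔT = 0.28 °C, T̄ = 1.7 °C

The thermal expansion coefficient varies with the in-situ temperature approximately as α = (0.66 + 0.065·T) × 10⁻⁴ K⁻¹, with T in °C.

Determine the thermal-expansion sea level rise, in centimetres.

about 4.9 cm

Layer 1: α = (0.66 + 0.065×23)×10⁻⁴ = 2.155×10⁻⁴ K⁻¹
Layer 2: α = (0.66 + 0.065×1.7)×10⁻⁴ = 0.7705×10⁻⁴ K⁻¹
Layer 1: 270 × 2.155×10⁻⁴ × 0.59 = 0.03432915 m
Layer 2: 0.28 × 660 × 0.7705×10⁻⁴ = 0.01423884 m
Δh = 0.03432915 + 0.01423884 = 0.04856799 m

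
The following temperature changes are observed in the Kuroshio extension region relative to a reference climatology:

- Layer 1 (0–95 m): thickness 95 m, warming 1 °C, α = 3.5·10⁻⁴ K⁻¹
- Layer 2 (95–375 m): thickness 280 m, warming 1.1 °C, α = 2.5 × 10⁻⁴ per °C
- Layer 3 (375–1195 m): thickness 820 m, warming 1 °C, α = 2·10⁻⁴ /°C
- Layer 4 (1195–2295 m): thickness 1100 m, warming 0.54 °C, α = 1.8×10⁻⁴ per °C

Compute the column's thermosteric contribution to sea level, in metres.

Δh ≈ 0.38 m

3.5×10⁻⁴ × 1 × 95 = 0.03325 m
Layer 2: 280 × 2.5×10⁻⁴ × 1.1 = 0.07700 m
375–1195 m: 1 × 2×10⁻⁴ × 820 = 0.16400 m
0.54 × 1100 × 1.8×10⁻⁴ = 0.10692 m
Δh = 0.03325 + 0.07700 + 0.16400 + 0.10692 = 0.38117 m ≈ 0.38 m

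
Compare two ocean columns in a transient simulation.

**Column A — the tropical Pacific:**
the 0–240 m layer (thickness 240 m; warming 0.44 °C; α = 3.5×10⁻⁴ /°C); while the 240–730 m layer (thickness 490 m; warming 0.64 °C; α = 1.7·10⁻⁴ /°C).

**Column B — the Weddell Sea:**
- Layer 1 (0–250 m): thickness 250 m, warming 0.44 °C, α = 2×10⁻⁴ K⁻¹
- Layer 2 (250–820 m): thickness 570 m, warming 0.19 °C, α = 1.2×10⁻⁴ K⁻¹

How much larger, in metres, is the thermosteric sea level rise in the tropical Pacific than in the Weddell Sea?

A Layer 1: 0.44 × 240 × 3.5×10⁻⁴ = 0.03696 m
A 490 × 1.7×10⁻⁴ × 0.64 = 0.053312 m
A total: 0.090272 m
B 0.44 × 2×10⁻⁴ × 250 = 0.02200 m
B 250–820 m: 1.2×10⁻⁴ × 0.19 × 570 = 0.012996 m
B total: 0.034996 m
Difference: 0.090272 − 0.034996 = 0.055276 m

0.055 m larger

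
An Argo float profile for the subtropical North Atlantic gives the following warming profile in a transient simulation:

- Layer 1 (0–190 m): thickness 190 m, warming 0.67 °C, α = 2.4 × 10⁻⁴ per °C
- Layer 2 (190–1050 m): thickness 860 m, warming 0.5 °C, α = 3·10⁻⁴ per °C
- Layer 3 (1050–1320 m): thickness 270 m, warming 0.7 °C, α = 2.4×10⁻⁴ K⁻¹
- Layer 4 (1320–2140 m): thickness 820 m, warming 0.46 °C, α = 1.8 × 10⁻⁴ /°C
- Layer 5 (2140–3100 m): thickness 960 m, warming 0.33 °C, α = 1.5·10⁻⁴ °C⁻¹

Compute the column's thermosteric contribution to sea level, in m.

0–190 m: 0.67 × 2.4×10⁻⁴ × 190 = 0.030552 m
0.5 × 3×10⁻⁴ × 860 = 0.12900 m
270 × 0.7 × 2.4×10⁻⁴ = 0.04536 m
0.46 × 1.8×10⁻⁴ × 820 = 0.067896 m
2140–3100 m: 960 × 1.5×10⁻⁴ × 0.33 = 0.04752 m
Δh = 0.030552 + 0.12900 + 0.04536 + 0.067896 + 0.04752 = 0.320328 m ≈ 0.320 m

0.320 m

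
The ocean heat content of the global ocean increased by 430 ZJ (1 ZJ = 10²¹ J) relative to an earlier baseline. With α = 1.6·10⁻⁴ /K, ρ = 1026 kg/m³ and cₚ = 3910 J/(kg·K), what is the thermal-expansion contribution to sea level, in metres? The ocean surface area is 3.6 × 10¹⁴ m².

Δh = 0.0476 m

Per unit area: Q = 430×10²¹ / (3.6×10¹⁴) ≈ 1.194×10⁹ J/m²
Δh = αQ/(ρcₚ) = 1.6×10⁻⁴ × 1.194×10⁹ / (1026 × 3910) ≈ 0.047621 m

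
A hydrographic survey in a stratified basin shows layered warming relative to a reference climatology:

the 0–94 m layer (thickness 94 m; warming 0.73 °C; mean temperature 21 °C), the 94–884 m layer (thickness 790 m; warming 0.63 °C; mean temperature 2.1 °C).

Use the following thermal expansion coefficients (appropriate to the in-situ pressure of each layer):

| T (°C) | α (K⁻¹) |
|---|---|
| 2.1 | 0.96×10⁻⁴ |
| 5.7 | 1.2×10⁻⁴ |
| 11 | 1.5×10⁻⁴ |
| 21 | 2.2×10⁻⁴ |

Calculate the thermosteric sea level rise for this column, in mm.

about 63 mm

Layer 1 at 21 °C → α = 2.2×10⁻⁴ K⁻¹
Layer 2 at 2.1 °C → α = 0.96×10⁻⁴ K⁻¹
0.73 × 94 × 2.2×10⁻⁴ = 0.0150964 m
0.63 × 0.96×10⁻⁴ × 790 = 0.0477792 m
Δh = 0.0150964 + 0.0477792 = 0.0628756 m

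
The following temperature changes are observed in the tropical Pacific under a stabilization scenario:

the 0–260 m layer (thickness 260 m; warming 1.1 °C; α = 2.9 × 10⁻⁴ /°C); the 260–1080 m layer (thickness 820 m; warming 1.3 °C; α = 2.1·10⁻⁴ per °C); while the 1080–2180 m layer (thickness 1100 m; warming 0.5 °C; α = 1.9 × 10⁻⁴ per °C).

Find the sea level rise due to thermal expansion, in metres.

Layer 1: 260 × 1.1 × 2.9×10⁻⁴ = 0.08294 m
Layer 2: 2.1×10⁻⁴ × 820 × 1.3 = 0.22386 m
0.5 × 1.9×10⁻⁴ × 1100 = 0.10450 m
Δh = 0.08294 + 0.22386 + 0.10450 = 0.41130 m

0.411 m of thermosteric rise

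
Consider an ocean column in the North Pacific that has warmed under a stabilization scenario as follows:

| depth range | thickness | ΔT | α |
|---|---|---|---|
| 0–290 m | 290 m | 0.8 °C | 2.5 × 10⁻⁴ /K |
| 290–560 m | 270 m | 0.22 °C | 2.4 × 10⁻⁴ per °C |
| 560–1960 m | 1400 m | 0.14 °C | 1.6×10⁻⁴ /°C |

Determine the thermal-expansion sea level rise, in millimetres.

0–290 m: 0.8 × 2.5×10⁻⁴ × 290 = 0.05800 m
Layer 2: 270 × 0.22 × 2.4×10⁻⁴ = 0.014256 m
1.6×10⁻⁴ × 0.14 × 1400 = 0.03136 m
Δh = 0.05800 + 0.014256 + 0.03136 = 0.103616 m ≈ 100 mm

100 mm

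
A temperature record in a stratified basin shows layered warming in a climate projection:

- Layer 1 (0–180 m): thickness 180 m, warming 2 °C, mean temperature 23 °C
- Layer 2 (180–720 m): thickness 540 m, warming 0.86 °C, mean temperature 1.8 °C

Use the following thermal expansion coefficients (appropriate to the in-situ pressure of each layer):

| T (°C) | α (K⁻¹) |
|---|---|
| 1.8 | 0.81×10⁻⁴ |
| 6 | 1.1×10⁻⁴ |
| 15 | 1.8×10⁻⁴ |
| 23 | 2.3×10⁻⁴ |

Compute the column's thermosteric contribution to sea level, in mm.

Layer 1 at 23 °C → α = 2.3×10⁻⁴ K⁻¹
Layer 2 at 1.8 °C → α = 0.81×10⁻⁴ K⁻¹
Layer 1: 2.3×10⁻⁴ × 2 × 180 = 0.08280 m
180–720 m: 0.86 × 0.81×10⁻⁴ × 540 = 0.0376164 m
Δh = 0.08280 + 0.0376164 = 0.1204164 m

about 120 mm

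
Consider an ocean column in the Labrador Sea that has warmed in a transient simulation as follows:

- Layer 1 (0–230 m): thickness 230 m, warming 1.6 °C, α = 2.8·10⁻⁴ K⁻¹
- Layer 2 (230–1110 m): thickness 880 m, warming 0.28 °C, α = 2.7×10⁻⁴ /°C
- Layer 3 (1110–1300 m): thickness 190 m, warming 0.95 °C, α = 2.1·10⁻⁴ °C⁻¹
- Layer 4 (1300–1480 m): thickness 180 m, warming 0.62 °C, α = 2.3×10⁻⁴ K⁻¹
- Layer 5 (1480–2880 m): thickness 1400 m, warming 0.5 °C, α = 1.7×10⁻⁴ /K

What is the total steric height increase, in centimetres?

Δh = 35.2 cm

Layer 1: 1.6 × 2.8×10⁻⁴ × 230 = 0.10304 m
230–1110 m: 2.7×10⁻⁴ × 0.28 × 880 = 0.066528 m
Layer 3: 190 × 2.1×10⁻⁴ × 0.95 = 0.037905 m
2.3×10⁻⁴ × 180 × 0.62 = 0.025668 m
Layer 5: 1.7×10⁻⁴ × 0.5 × 1400 = 0.11900 m
Δh = 0.10304 + 0.066528 + 0.037905 + 0.025668 + 0.11900 = 0.352141 m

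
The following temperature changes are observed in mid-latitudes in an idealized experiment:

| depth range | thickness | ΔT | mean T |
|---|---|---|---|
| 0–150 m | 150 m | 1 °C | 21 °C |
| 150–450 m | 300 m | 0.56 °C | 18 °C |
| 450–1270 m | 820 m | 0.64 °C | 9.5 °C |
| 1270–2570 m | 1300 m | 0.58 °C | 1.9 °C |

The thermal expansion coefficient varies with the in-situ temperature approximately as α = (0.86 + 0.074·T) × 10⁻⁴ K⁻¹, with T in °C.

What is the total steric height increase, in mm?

Layer 1: α = (0.86 + 0.074×21)×10⁻⁴ = 2.414×10⁻⁴ K⁻¹
Layer 2: α = (0.86 + 0.074×18)×10⁻⁴ = 2.192×10⁻⁴ K⁻¹
Layer 3: α = (0.86 + 0.074×9.5)×10⁻⁴ = 1.563×10⁻⁴ K⁻¹
Layer 4: α = (0.86 + 0.074×1.9)×10⁻⁴ = 1.0006×10⁻⁴ K⁻¹
Layer 1: 2.414×10⁻⁴ × 150 × 1 = 0.03621 m
2.192×10⁻⁴ × 300 × 0.56 = 0.0368256 m
Layer 3: 820 × 1.563×10⁻⁴ × 0.64 = 0.08202624 m
Layer 4: 1.0006×10⁻⁴ × 0.58 × 1300 = 0.07544524 m
Δh = 0.03621 + 0.0368256 + 0.08202624 + 0.07544524 = 0.23050708 m ≈ 231 mm

Δh = 231 mm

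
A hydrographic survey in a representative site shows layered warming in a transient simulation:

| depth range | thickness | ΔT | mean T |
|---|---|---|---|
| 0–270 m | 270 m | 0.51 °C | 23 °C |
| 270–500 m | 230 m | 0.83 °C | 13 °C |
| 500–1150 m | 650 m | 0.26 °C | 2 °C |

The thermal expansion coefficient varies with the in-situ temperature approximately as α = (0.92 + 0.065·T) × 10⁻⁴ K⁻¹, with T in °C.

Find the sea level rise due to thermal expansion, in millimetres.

about 85 mm

Layer 1: α = (0.92 + 0.065×23)×10⁻⁴ = 2.415×10⁻⁴ K⁻¹
Layer 2: α = (0.92 + 0.065×13)×10⁻⁴ = 1.765×10⁻⁴ K⁻¹
Layer 3: α = (0.92 + 0.065×2)×10⁻⁴ = 1.05×10⁻⁴ K⁻¹
0.51 × 270 × 2.415×10⁻⁴ = 0.03325455 m
Layer 2: 0.83 × 1.765×10⁻⁴ × 230 = 0.03369385 m
Layer 3: 0.26 × 1.05×10⁻⁴ × 650 = 0.017745 m
Δh = 0.03325455 + 0.03369385 + 0.017745 = 0.0846934 m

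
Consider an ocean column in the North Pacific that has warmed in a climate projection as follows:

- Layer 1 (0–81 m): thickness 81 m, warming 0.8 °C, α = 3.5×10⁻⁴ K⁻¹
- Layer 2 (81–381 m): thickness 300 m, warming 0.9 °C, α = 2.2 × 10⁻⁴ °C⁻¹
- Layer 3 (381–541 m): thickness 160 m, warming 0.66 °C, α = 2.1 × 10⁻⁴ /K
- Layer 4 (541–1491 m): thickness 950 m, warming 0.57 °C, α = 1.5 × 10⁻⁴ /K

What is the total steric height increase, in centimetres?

about 19 cm

Layer 1: 3.5×10⁻⁴ × 0.8 × 81 = 0.02268 m
81–381 m: 2.2×10⁻⁴ × 300 × 0.9 = 0.05940 m
Layer 3: 2.1×10⁻⁴ × 160 × 0.66 = 0.022176 m
Layer 4: 0.57 × 950 × 1.5×10⁻⁴ = 0.081225 m
Δh = 0.02268 + 0.05940 + 0.022176 + 0.081225 = 0.185481 m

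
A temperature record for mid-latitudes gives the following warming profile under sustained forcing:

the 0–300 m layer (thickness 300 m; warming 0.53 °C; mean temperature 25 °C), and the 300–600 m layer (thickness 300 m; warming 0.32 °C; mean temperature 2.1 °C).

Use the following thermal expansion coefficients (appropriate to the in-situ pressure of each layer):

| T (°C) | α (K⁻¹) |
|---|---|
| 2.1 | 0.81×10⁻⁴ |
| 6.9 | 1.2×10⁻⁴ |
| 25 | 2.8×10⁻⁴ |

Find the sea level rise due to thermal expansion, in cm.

Δh ≈ 5.2 cm

Layer 1 at 25 °C → α = 2.8×10⁻⁴ K⁻¹
Layer 2 at 2.1 °C → α = 0.81×10⁻⁴ K⁻¹
300 × 2.8×10⁻⁴ × 0.53 = 0.04452 m
Layer 2: 0.81×10⁻⁴ × 0.32 × 300 = 0.007776 m
Δh = 0.04452 + 0.007776 = 0.052296 m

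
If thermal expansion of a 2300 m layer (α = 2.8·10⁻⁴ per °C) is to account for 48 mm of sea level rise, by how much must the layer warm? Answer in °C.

0.0745 °C

ΔT = Δh/(αH) = 0.048 / (2.8×10⁻⁴ × 2300) ≈ 0.07453 °C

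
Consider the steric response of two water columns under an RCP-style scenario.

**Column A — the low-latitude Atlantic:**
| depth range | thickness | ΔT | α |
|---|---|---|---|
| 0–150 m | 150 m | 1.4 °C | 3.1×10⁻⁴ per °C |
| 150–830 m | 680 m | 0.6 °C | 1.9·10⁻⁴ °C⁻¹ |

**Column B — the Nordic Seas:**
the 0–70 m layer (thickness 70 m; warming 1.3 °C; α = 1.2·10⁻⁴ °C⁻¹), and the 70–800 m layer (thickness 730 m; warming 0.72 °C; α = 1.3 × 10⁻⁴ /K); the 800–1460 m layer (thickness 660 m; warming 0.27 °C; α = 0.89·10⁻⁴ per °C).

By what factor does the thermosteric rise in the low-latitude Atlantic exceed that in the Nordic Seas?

A 0–150 m: 3.1×10⁻⁴ × 150 × 1.4 = 0.06510 m
A 150–830 m: 1.9×10⁻⁴ × 680 × 0.6 = 0.07752 m
A total: 0.14262 m
B Layer 1: 1.2×10⁻⁴ × 70 × 1.3 = 0.01092 m
B 0.72 × 730 × 1.3×10⁻⁴ = 0.068328 m
B Layer 3: 0.27 × 0.89×10⁻⁴ × 660 = 0.0158598 m
B total: 0.0951078 m
Ratio: 0.14262 / 0.0951078 ≈ 1.500

a factor of 1.5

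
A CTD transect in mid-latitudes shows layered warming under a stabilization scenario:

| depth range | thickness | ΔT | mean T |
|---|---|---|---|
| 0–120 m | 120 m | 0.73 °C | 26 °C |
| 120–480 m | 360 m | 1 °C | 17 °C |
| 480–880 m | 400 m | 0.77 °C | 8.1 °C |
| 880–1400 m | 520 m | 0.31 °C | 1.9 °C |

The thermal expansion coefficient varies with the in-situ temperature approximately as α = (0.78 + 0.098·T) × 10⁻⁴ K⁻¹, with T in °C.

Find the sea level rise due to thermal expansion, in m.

Δh ≈ 0.181 m

Layer 1: α = (0.78 + 0.098×26)×10⁻⁴ = 3.328×10⁻⁴ K⁻¹
Layer 2: α = (0.78 + 0.098×17)×10⁻⁴ = 2.446×10⁻⁴ K⁻¹
Layer 3: α = (0.78 + 0.098×8.1)×10⁻⁴ = 1.5738×10⁻⁴ K⁻¹
Layer 4: α = (0.78 + 0.098×1.9)×10⁻⁴ = 0.9662×10⁻⁴ K⁻¹
3.328×10⁻⁴ × 120 × 0.73 = 0.02915328 m
Layer 2: 360 × 1 × 2.446×10⁻⁴ = 0.088056 m
480–880 m: 1.5738×10⁻⁴ × 400 × 0.77 = 0.04847304 m
880–1400 m: 520 × 0.31 × 0.9662×10⁻⁴ = 0.015575144 m
Δh = 0.02915328 + 0.088056 + 0.04847304 + 0.015575144 = 0.181257464 m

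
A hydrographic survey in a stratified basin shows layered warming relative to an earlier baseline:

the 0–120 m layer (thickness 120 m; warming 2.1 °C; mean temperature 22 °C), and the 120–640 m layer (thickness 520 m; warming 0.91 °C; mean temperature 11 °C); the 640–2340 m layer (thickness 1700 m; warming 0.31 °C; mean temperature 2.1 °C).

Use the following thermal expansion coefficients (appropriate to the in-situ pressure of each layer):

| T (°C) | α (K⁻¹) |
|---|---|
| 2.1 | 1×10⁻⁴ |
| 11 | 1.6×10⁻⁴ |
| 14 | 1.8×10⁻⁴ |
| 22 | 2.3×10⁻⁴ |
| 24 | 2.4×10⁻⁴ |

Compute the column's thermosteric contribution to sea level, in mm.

Layer 1 at 22 °C → α = 2.3×10⁻⁴ K⁻¹
Layer 2 at 11 °C → α = 1.6×10⁻⁴ K⁻¹
Layer 3 at 2.1 °C → α = 1×10⁻⁴ K⁻¹
0–120 m: 2.3×10⁻⁴ × 120 × 2.1 = 0.05796 m
120–640 m: 0.91 × 1.6×10⁻⁴ × 520 = 0.075712 m
Layer 3: 1700 × 1×10⁻⁴ × 0.31 = 0.05270 m
Δh = 0.05796 + 0.075712 + 0.05270 = 0.186372 m

Δh = 190 mm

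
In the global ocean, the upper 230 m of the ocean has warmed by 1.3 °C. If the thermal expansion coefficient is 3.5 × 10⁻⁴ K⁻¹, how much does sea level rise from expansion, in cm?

Δh ≈ 10 cm

Δh = αΔT·H = 3.5×10⁻⁴ × 1.3 × 230 = 0.10465 m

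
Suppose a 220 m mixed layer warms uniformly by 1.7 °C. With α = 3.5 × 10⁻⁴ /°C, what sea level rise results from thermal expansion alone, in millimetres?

about 131 mm

Δh = αΔT·H = 3.5×10⁻⁴ × 1.7 × 220 = 0.13090 m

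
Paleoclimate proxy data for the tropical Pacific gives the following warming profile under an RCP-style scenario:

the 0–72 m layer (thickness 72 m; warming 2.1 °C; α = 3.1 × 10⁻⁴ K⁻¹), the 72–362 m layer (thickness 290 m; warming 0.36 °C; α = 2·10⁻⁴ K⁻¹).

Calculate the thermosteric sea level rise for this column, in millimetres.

68 mm of thermosteric rise

Layer 1: 72 × 3.1×10⁻⁴ × 2.1 = 0.046872 m
72–362 m: 2×10⁻⁴ × 290 × 0.36 = 0.02088 m
Δh = 0.046872 + 0.02088 = 0.067752 m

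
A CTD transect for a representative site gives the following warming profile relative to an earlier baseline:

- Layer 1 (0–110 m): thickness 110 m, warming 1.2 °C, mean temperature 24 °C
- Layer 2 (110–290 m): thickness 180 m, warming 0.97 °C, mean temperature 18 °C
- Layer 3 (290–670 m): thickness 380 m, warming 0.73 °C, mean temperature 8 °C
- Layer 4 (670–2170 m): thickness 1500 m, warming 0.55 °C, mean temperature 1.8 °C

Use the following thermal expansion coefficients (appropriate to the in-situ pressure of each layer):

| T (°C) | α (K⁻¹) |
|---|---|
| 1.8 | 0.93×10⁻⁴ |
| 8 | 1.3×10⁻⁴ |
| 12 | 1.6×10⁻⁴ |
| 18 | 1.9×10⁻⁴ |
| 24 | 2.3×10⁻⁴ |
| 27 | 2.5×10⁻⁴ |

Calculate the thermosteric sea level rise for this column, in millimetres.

Layer 1 at 24 °C → α = 2.3×10⁻⁴ K⁻¹
Layer 2 at 18 °C → α = 1.9×10⁻⁴ K⁻¹
Layer 3 at 8 °C → α = 1.3×10⁻⁴ K⁻¹
Layer 4 at 1.8 °C → α = 0.93×10⁻⁴ K⁻¹
Layer 1: 1.2 × 110 × 2.3×10⁻⁴ = 0.03036 m
1.9×10⁻⁴ × 180 × 0.97 = 0.033174 m
Layer 3: 0.73 × 1.3×10⁻⁴ × 380 = 0.036062 m
670–2170 m: 0.55 × 1500 × 0.93×10⁻⁴ = 0.076725 m
Δh = 0.03036 + 0.033174 + 0.036062 + 0.076725 = 0.176321 m ≈ 180 mm

about 180 mm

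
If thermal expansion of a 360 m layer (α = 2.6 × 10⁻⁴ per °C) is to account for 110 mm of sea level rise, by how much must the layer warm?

ΔT ≈ 1.2 °C

ΔT = Δh/(αH) = 0.11 / (2.6×10⁻⁴ × 360) ≈ 1.175 °C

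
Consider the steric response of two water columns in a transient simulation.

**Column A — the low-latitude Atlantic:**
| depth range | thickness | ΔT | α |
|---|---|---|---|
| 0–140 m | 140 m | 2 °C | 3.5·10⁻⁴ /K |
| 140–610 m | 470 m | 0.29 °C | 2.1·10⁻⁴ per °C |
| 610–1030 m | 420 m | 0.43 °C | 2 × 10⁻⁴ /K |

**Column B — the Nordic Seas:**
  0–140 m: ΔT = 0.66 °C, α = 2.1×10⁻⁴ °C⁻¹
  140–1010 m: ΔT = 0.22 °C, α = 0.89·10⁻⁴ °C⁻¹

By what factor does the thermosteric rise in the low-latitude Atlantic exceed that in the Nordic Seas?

A 140 × 2 × 3.5×10⁻⁴ = 0.09800 m
A 140–610 m: 0.29 × 2.1×10⁻⁴ × 470 = 0.028623 m
A Layer 3: 2×10⁻⁴ × 420 × 0.43 = 0.03612 m
A total: 0.162743 m
B 0–140 m: 0.66 × 2.1×10⁻⁴ × 140 = 0.019404 m
B 140–1010 m: 0.22 × 870 × 0.89×10⁻⁴ = 0.0170346 m
B total: 0.0364386 m
Ratio: 0.162743 / 0.0364386 ≈ 4.466

a factor of 4.47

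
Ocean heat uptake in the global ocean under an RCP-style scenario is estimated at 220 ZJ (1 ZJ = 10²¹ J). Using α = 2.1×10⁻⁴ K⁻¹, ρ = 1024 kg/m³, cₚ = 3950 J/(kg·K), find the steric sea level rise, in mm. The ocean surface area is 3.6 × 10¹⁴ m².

Per unit area: Q = 220×10²¹ / (3.6×10¹⁴) ≈ 6.111×10⁸ J/m²
Δh = αQ/(ρcₚ) = 2.1×10⁻⁴ × 6.111×10⁸ / (1024 × 3950) ≈ 0.031727 m

Δh ≈ 31.7 mm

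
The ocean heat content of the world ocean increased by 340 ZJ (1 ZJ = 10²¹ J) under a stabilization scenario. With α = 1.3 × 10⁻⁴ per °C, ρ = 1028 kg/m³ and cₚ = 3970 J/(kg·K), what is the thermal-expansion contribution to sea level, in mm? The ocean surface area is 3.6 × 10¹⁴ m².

30.1 mm

Per unit area: Q = 340×10²¹ / (3.6×10¹⁴) ≈ 9.444×10⁸ J/m²
Δh = αQ/(ρcₚ) = 1.3×10⁻⁴ × 9.444×10⁸ / (1028 × 3970) ≈ 0.030083 m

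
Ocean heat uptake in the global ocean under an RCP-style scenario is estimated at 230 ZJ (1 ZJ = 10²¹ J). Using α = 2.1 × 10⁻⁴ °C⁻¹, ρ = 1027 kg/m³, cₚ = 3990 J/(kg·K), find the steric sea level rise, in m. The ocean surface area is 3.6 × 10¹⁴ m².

about 0.0327 m

Per unit area: Q = 230×10²¹ / (3.6×10¹⁴) ≈ 6.389×10⁸ J/m²
Δh = αQ/(ρcₚ) = 2.1×10⁻⁴ × 6.389×10⁸ / (1027 × 3990) ≈ 0.032742 m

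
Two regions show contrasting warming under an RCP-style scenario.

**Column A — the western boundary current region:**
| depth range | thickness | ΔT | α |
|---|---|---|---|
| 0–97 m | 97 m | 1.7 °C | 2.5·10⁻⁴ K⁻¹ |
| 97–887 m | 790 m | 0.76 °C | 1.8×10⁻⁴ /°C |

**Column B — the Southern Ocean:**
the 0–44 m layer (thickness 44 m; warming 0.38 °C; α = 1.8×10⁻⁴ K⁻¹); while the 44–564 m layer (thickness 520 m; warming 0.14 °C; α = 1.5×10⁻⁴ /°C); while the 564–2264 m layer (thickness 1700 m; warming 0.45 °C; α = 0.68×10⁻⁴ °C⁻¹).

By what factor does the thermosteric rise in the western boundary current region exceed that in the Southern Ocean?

A 97 × 1.7 × 2.5×10⁻⁴ = 0.041225 m
A Layer 2: 1.8×10⁻⁴ × 0.76 × 790 = 0.108072 m
A total: 0.149297 m
B Layer 1: 1.8×10⁻⁴ × 0.38 × 44 = 0.0030096 m
B Layer 2: 520 × 0.14 × 1.5×10⁻⁴ = 0.01092 m
B 1700 × 0.45 × 0.68×10⁻⁴ = 0.05202 m
B total: 0.0659496 m
Ratio: 0.149297 / 0.0659496 ≈ 2.264

2.3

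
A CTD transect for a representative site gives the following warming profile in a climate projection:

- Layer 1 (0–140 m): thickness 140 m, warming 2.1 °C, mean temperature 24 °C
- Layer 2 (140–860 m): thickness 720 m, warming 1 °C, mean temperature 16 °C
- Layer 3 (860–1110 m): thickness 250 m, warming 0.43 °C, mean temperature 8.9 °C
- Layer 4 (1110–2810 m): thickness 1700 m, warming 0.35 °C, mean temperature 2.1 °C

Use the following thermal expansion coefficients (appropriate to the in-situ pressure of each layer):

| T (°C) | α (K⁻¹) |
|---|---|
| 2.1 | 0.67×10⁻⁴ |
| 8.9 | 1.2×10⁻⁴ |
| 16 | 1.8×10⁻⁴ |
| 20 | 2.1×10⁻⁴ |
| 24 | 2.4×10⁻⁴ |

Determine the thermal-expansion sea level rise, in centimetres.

Δh = 25.3 cm

Layer 1 at 24 °C → α = 2.4×10⁻⁴ K⁻¹
Layer 2 at 16 °C → α = 1.8×10⁻⁴ K⁻¹
Layer 3 at 8.9 °C → α = 1.2×10⁻⁴ K⁻¹
Layer 4 at 2.1 °C → α = 0.67×10⁻⁴ K⁻¹
140 × 2.4×10⁻⁴ × 2.1 = 0.07056 m
140–860 m: 1.8×10⁻⁴ × 720 × 1 = 0.12960 m
Layer 3: 0.43 × 1.2×10⁻⁴ × 250 = 0.01290 m
1700 × 0.67×10⁻⁴ × 0.35 = 0.039865 m
Δh = 0.07056 + 0.12960 + 0.01290 + 0.039865 = 0.252925 m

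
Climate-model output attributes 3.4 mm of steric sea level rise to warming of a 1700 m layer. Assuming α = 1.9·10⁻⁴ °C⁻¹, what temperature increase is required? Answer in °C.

ΔT = Δh/(αH) = 0.0034 / (1.9×10⁻⁴ × 1700) ≈ 0.01053 °C

ΔT ≈ 0.0105 °C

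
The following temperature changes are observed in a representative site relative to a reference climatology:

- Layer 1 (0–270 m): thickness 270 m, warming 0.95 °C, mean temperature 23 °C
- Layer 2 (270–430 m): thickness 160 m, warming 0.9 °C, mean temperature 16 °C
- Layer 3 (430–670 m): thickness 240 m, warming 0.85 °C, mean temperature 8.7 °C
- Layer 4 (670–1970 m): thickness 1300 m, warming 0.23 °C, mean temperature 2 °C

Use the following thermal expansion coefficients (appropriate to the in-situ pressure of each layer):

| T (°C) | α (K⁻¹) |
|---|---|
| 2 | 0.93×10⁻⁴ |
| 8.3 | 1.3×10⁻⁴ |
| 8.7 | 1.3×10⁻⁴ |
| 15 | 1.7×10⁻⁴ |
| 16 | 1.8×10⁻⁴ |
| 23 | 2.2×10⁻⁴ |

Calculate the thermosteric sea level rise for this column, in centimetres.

Layer 1 at 23 °C → α = 2.2×10⁻⁴ K⁻¹
Layer 2 at 16 °C → α = 1.8×10⁻⁴ K⁻¹
Layer 3 at 8.7 °C → α = 1.3×10⁻⁴ K⁻¹
Layer 4 at 2 °C → α = 0.93×10⁻⁴ K⁻¹
0–270 m: 0.95 × 2.2×10⁻⁴ × 270 = 0.05643 m
Layer 2: 1.8×10⁻⁴ × 0.9 × 160 = 0.02592 m
430–670 m: 1.3×10⁻⁴ × 240 × 0.85 = 0.02652 m
Layer 4: 0.93×10⁻⁴ × 0.23 × 1300 = 0.027807 m
Δh = 0.05643 + 0.02592 + 0.02652 + 0.027807 = 0.136677 m

14 cm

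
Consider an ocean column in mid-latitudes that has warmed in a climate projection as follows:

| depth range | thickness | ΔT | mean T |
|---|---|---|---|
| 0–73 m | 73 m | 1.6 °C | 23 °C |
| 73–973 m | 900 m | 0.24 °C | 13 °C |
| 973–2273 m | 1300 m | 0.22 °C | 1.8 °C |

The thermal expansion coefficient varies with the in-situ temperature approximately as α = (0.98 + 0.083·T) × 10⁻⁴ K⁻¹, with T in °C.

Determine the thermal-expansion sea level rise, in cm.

Layer 1: α = (0.98 + 0.083×23)×10⁻⁴ = 2.889×10⁻⁴ K⁻¹
Layer 2: α = (0.98 + 0.083×13)×10⁻⁴ = 2.059×10⁻⁴ K⁻¹
Layer 3: α = (0.98 + 0.083×1.8)×10⁻⁴ = 1.1294×10⁻⁴ K⁻¹
2.889×10⁻⁴ × 73 × 1.6 = 0.03374352 m
Layer 2: 0.24 × 2.059×10⁻⁴ × 900 = 0.0444744 m
973–2273 m: 1.1294×10⁻⁴ × 1300 × 0.22 = 0.03230084 m
Δh = 0.03374352 + 0.0444744 + 0.03230084 = 0.11051876 m

about 11.1 cm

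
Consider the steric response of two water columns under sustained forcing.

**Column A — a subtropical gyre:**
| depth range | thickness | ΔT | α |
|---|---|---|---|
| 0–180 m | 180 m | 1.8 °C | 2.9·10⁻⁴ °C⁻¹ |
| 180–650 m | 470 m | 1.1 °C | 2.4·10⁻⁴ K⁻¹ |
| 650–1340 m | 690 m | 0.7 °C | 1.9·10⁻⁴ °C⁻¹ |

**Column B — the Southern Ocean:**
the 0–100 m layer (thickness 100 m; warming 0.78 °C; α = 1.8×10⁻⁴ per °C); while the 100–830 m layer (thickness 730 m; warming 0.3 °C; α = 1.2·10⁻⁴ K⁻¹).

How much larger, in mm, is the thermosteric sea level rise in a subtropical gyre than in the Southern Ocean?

269 mm larger

A 180 × 1.8 × 2.9×10⁻⁴ = 0.09396 m
A Layer 2: 2.4×10⁻⁴ × 470 × 1.1 = 0.12408 m
A 690 × 1.9×10⁻⁴ × 0.7 = 0.09177 m
A total: 0.30981 m
B 1.8×10⁻⁴ × 100 × 0.78 = 0.01404 m
B 100–830 m: 730 × 0.3 × 1.2×10⁻⁴ = 0.02628 m
B total: 0.04032 m
Difference: 0.30981 − 0.04032 = 0.26949 m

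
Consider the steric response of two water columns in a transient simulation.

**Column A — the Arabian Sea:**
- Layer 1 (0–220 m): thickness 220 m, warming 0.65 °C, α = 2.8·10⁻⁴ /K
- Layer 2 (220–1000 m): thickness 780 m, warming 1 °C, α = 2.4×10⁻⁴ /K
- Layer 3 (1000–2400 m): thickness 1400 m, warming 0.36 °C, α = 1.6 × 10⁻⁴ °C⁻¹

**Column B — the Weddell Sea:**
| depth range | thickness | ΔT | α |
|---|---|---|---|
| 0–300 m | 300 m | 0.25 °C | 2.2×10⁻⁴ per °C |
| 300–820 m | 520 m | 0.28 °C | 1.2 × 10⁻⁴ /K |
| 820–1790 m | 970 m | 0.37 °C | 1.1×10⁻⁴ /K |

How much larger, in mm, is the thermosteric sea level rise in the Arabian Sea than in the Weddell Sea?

A Layer 1: 220 × 2.8×10⁻⁴ × 0.65 = 0.04004 m
A 780 × 1 × 2.4×10⁻⁴ = 0.18720 m
A Layer 3: 1.6×10⁻⁴ × 0.36 × 1400 = 0.08064 m
A total: 0.30788 m
B Layer 1: 300 × 0.25 × 2.2×10⁻⁴ = 0.01650 m
B 300–820 m: 0.28 × 520 × 1.2×10⁻⁴ = 0.017472 m
B Layer 3: 970 × 1.1×10⁻⁴ × 0.37 = 0.039479 m
B total: 0.073451 m
Difference: 0.30788 − 0.073451 = 0.234429 m

Δh_A − Δh_B ≈ 230 mm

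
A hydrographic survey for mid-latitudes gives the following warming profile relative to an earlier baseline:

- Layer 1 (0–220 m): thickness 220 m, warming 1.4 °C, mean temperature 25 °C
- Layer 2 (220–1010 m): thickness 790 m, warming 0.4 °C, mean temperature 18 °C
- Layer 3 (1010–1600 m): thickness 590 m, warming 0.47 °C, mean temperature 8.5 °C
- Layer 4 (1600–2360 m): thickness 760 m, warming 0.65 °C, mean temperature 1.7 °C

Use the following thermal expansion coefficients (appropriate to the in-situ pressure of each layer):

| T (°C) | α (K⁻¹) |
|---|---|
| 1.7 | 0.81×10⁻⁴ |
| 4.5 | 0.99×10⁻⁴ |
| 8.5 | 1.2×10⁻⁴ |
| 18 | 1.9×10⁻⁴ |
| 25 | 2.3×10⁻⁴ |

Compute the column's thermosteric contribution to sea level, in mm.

about 204 mm

Layer 1 at 25 °C → α = 2.3×10⁻⁴ K⁻¹
Layer 2 at 18 °C → α = 1.9×10⁻⁴ K⁻¹
Layer 3 at 8.5 °C → α = 1.2×10⁻⁴ K⁻¹
Layer 4 at 1.7 °C → α = 0.81×10⁻⁴ K⁻¹
0–220 m: 2.3×10⁻⁴ × 220 × 1.4 = 0.07084 m
790 × 1.9×10⁻⁴ × 0.4 = 0.06004 m
590 × 0.47 × 1.2×10⁻⁴ = 0.033276 m
Layer 4: 760 × 0.65 × 0.81×10⁻⁴ = 0.040014 m
Δh = 0.07084 + 0.06004 + 0.033276 + 0.040014 = 0.20417 m ≈ 204 mm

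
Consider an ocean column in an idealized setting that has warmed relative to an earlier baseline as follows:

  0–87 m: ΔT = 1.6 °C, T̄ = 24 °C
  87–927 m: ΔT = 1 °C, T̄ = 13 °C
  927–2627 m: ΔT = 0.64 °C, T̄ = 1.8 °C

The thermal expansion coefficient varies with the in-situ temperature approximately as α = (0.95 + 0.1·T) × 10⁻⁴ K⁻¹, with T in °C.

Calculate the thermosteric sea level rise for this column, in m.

Layer 1: α = (0.95 + 0.1×24)×10⁻⁴ = 3.35×10⁻⁴ K⁻¹
Layer 2: α = (0.95 + 0.1×13)×10⁻⁴ = 2.25×10⁻⁴ K⁻¹
Layer 3: α = (0.95 + 0.1×1.8)×10⁻⁴ = 1.13×10⁻⁴ K⁻¹
Layer 1: 3.35×10⁻⁴ × 87 × 1.6 = 0.046632 m
Layer 2: 840 × 1 × 2.25×10⁻⁴ = 0.18900 m
1700 × 0.64 × 1.13×10⁻⁴ = 0.122944 m
Δh = 0.046632 + 0.18900 + 0.122944 = 0.358576 m ≈ 0.359 m

0.359 m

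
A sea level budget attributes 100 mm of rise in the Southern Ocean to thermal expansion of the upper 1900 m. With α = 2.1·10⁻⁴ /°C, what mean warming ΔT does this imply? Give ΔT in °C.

ΔT = Δh/(αH) = 0.1 / (2.1×10⁻⁴ × 1900) ≈ 0.2506 °C

about 0.25 °C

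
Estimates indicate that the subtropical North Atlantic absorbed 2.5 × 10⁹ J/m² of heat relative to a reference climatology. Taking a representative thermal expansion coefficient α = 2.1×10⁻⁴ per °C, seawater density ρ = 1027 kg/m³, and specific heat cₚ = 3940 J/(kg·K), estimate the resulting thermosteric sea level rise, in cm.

13.0 cm of thermosteric rise

Δh = αQ/(ρcₚ) = 2.1×10⁻⁴ × 2.5×10⁹ / (1027 × 3940) ≈ 0.12975 m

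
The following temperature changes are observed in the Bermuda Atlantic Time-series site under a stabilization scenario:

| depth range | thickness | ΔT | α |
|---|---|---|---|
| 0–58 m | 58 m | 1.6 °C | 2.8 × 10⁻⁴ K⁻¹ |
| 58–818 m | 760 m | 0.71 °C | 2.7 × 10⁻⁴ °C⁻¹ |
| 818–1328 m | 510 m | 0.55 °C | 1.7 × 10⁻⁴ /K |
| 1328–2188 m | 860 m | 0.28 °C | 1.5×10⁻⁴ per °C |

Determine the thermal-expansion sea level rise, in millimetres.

Layer 1: 2.8×10⁻⁴ × 58 × 1.6 = 0.025984 m
760 × 2.7×10⁻⁴ × 0.71 = 0.145692 m
Layer 3: 1.7×10⁻⁴ × 0.55 × 510 = 0.047685 m
1328–2188 m: 1.5×10⁻⁴ × 0.28 × 860 = 0.03612 m
Δh = 0.025984 + 0.145692 + 0.047685 + 0.03612 = 0.255481 m

Δh = 255 mm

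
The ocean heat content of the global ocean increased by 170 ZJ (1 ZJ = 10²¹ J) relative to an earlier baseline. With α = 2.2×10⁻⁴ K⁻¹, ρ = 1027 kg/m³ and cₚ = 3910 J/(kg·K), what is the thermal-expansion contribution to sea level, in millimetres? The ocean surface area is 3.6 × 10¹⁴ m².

Δh ≈ 25.9 mm

Per unit area: Q = 170×10²¹ / (3.6×10¹⁴) ≈ 4.722×10⁸ J/m²
Δh = αQ/(ρcₚ) = 2.2×10⁻⁴ × 4.722×10⁸ / (1027 × 3910) ≈ 0.02587 m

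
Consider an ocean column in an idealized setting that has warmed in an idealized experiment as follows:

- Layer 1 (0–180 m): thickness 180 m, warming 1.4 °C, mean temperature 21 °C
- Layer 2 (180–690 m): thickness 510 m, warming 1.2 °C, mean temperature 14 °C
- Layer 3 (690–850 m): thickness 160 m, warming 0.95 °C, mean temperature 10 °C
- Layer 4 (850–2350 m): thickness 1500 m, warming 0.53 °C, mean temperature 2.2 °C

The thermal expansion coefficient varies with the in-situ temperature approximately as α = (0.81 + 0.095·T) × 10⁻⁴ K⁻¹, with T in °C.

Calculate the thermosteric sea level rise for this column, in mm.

Layer 1: α = (0.81 + 0.095×21)×10⁻⁴ = 2.805×10⁻⁴ K⁻¹
Layer 2: α = (0.81 + 0.095×14)×10⁻⁴ = 2.14×10⁻⁴ K⁻¹
Layer 3: α = (0.81 + 0.095×10)×10⁻⁴ = 1.76×10⁻⁴ K⁻¹
Layer 4: α = (0.81 + 0.095×2.2)×10⁻⁴ = 1.019×10⁻⁴ K⁻¹
Layer 1: 180 × 1.4 × 2.805×10⁻⁴ = 0.070686 m
Layer 2: 510 × 1.2 × 2.14×10⁻⁴ = 0.130968 m
160 × 1.76×10⁻⁴ × 0.95 = 0.026752 m
850–2350 m: 1500 × 0.53 × 1.019×10⁻⁴ = 0.0810105 m
Δh = 0.070686 + 0.130968 + 0.026752 + 0.0810105 = 0.3094165 m

309 mm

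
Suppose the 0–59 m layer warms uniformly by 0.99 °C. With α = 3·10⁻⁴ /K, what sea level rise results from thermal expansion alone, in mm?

Δh ≈ 17.5 mm

Δh = αΔT·H = 3×10⁻⁴ × 0.99 × 59 = 0.017523 m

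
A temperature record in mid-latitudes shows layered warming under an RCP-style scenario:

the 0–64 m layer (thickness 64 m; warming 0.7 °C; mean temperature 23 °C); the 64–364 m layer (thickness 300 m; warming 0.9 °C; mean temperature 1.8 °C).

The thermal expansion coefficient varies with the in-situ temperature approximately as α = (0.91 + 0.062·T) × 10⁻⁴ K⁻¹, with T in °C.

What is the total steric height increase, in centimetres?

3.8 cm of thermosteric rise

Layer 1: α = (0.91 + 0.062×23)×10⁻⁴ = 2.336×10⁻⁴ K⁻¹
Layer 2: α = (0.91 + 0.062×1.8)×10⁻⁴ = 1.0216×10⁻⁴ K⁻¹
0–64 m: 2.336×10⁻⁴ × 0.7 × 64 = 0.01046528 m
Layer 2: 1.0216×10⁻⁴ × 300 × 0.9 = 0.0275832 m
Δh = 0.01046528 + 0.0275832 = 0.03804848 m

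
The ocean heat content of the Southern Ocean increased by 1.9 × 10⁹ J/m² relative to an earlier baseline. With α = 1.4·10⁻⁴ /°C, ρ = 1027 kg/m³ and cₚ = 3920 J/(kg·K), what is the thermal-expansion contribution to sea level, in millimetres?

about 66 mm

Δh = αQ/(ρcₚ) = 1.4×10⁻⁴ × 1.9×10⁹ / (1027 × 3920) ≈ 0.066073 m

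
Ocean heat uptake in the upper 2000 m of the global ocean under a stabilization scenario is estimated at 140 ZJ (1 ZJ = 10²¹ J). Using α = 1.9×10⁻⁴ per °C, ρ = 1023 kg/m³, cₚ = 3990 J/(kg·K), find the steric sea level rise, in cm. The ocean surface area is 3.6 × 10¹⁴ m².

Per unit area: Q = 140×10²¹ / (3.6×10¹⁴) ≈ 3.889×10⁸ J/m²
Δh = αQ/(ρcₚ) = 1.9×10⁻⁴ × 3.889×10⁸ / (1023 × 3990) ≈ 0.018103 m

Δh = 1.8 cm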